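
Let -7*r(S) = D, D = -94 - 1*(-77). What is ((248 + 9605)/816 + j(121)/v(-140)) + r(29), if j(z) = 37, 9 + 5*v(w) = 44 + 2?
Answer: 111403/5712 ≈ 19.503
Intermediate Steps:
v(w) = 37/5 (v(w) = -9/5 + (44 + 2)/5 = -9/5 + (⅕)*46 = -9/5 + 46/5 = 37/5)
D = -17 (D = -94 + 77 = -17)
r(S) = 17/7 (r(S) = -⅐*(-17) = 17/7)
((248 + 9605)/816 + j(121)/v(-140)) + r(29) = ((248 + 9605)/816 + 37/(37/5)) + 17/7 = (9853*(1/816) + 37*(5/37)) + 17/7 = (9853/816 + 5) + 17/7 = 13933/816 + 17/7 = 111403/5712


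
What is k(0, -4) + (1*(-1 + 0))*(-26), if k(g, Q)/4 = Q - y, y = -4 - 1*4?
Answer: 42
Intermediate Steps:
y = -8 (y = -4 - 4 = -8)
k(g, Q) = 32 + 4*Q (k(g, Q) = 4*(Q - 1*(-8)) = 4*(Q + 8) = 4*(8 + Q) = 32 + 4*Q)
k(0, -4) + (1*(-1 + 0))*(-26) = (32 + 4*(-4)) + (1*(-1 + 0))*(-26) = (32 - 16) + (1*(-1))*(-26) = 16 - 1*(-26) = 16 + 26 = 42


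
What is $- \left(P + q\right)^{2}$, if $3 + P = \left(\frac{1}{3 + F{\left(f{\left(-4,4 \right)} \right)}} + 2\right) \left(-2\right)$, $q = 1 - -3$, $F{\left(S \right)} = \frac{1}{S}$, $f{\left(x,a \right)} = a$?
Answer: $- \frac{2209}{169} \approx -13.071$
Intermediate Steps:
$q = 4$ ($q = 1 + 3 = 4$)
$P = - \frac{99}{13}$ ($P = -3 + \left(\frac{1}{3 + \frac{1}{4}} + 2\right) \left(-2\right) = -3 + \left(\frac{1}{\frac{13}{4}} + 2\right) \left(-2\right) = -3 + \left(\frac{4}{13} + 2\right) \left(-2\right) = -3 + \frac{30}{13} \left(-2\right) = -3 - \frac{60}{13} = - \frac{99}{13} \approx -7.6154$)
$- \left(P + q\right)^{2} = - \left(- \frac{99}{13} + 4\right)^{2} = - \left(- \frac{47}{13}\right)^{2} = \left(-1\right) \frac{2209}{169} = - \frac{2209}{169}$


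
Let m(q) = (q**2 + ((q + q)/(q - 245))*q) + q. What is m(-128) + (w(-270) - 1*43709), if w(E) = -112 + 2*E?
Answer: -10515933/373 ≈ -28193.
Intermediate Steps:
m(q) = q + q**2 + 2*q**2/(-245 + q) (m(q) = (q**2 + ((2*q)/(-245 + q))*q) + q = (q**2 + (2*q/(-245 + q))*q) + q = (q**2 + 2*q**2/(-245 + q)) + q = q + q**2 + 2*q**2/(-245 + q))
m(-128) + (w(-270) - 1*43709) = -128*(-245 + (-128)**2 - 242*(-128))/(-245 - 128) + ((-112 + 2*(-270)) - 1*43709) = -128*(-245 + 16384 + 30976)/(-373) + ((-112 - 540) - 43709) = -128*(-1/373)*47115 + (-652 - 43709) = 6030720/373 - 44361 = -10515933/373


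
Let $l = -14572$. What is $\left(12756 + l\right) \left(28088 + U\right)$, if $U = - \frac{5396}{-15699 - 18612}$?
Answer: $- \frac{1750138699424}{34311} \approx -5.1008 \cdot 10^{7}$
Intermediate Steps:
$U = \frac{5396}{34311}$ ($U = - \frac{5396}{-34311} = \left(-5396\right) \left(- \frac{1}{34311}\right) = \frac{5396}{34311} \approx 0.15727$)
$\left(12756 + l\right) \left(28088 + U\right) = \left(12756 - 14572\right) \left(28088 + \frac{5396}{34311}\right) = \left(-1816\right) \frac{963732764}{34311} = - \frac{1750138699424}{34311}$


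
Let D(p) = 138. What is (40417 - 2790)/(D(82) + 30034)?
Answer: 37627/30172 ≈ 1.2471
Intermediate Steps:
(40417 - 2790)/(D(82) + 30034) = (40417 - 2790)/(138 + 30034) = 37627/30172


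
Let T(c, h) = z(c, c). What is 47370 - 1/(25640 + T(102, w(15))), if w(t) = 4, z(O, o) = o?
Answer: 1219398539/25742 ≈ 47370.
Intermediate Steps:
T(c, h) = c
47370 - 1/(25640 + T(102, w(15))) = 47370 - 1/(25640 + 102) = 47370 - 1/25742 = 1219398539/25742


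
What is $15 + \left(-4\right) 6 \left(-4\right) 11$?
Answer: $1071$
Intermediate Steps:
$15 + \left(-4\right) 6 \left(-4\right) 11 = 15 + \left(-24\right) \left(-4\right) 11 = 15 + 96 \cdot 11 = 15 + 1056 = 1071$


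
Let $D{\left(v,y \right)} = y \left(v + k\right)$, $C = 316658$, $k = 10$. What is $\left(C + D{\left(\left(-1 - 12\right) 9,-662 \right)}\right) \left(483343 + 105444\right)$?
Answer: $228150252204$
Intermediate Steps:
$D{\left(v,y \right)} = y \left(10 + v\right)$ ($D{\left(v,y \right)} = y \left(v + 10\right) = y \left(10 + v\right)$)
$\left(C + D{\left(\left(-1 - 12\right) 9,-662 \right)}\right) \left(483343 + 105444\right) = \left(316658 - 662 \left(10 + \left(-1 - 12\right) 9\right)\right) \left(483343 + 105444\right) = \left(316658 - 662 \left(10 - 117\right)\right) 588787 = \left(316658 - -70834\right) 588787 = \left(316658 + 70834\right) 588787 = 387492 \cdot 588787 = 228150252204$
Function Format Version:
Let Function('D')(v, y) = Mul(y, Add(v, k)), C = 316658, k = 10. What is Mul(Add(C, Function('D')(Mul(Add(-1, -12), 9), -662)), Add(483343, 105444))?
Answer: 228150252204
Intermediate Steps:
Function('D')(v, y) = Mul(y, Add(10, v)) (Function('D')(v, y) = Mul(y, Add(v, 10)) = Mul(y, Add(10, v)))
Mul(Add(C, Function('D')(Mul(Add(-1, -12), 9), -662)), Add(483343, 105444)) = Mul(Add(316658, Mul(-662, Add(10, Mul(Add(-1, -12), 9)))), Add(483343, 105444)) = Mul(Add(316658, Mul(-662, Add(10, Mul(-13, 9)))), 588787) = Mul(Add(316658, Mul(-662, Add(10, -117))), 588787) = Mul(Add(316658, Mul(-662, -107)), 588787) = Mul(Add(316658, 70834), 588787) = Mul(387492, 588787) = 228150252204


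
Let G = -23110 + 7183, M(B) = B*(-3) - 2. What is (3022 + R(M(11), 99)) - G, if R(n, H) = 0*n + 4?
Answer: 18953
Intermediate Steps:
M(B) = -2 - 3*B (M(B) = -3*B - 2 = -2 - 3*B)
R(n, H) = 4 (R(n, H) = 0 + 4 = 4)
G = -15927
(3022 + R(M(11), 99)) - G = (3022 + 4) - 1*(-15927) = 3026 + 15927 = 18953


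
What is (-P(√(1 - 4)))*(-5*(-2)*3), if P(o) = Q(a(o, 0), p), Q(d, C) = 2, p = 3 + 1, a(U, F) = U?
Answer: -60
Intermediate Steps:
p = 4
P(o) = 2
(-P(√(1 - 4)))*(-5*(-2)*3) = (-1*2)*(-5*(-2)*3) = -20*3 = -2*30 = -60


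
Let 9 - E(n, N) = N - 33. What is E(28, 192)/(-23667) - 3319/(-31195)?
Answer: 27743341/246097355 ≈ 0.11273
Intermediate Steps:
E(n, N) = 42 - N (E(n, N) = 9 - (N - 33) = 9 - (-33 + N) = 9 + (33 - N) = 42 - N)
E(28, 192)/(-23667) - 3319/(-31195) = (42 - 1*192)/(-23667) - 3319/(-31195) = (42 - 192)*(-1/23667) - 3319*(-1/31195) = -150*(-1/23667) + 3319/31195 = 50/7889 + 3319/31195 = 27743341/246097355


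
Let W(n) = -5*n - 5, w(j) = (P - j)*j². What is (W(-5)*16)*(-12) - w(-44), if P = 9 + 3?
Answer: -112256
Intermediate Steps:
P = 12
w(j) = j²*(12 - j) (w(j) = (12 - j)*j² = j²*(12 - j))
W(n) = -5 - 5*n
(W(-5)*16)*(-12) - w(-44) = ((-5 - 5*(-5))*16)*(-12) - (-44)²*(12 - 1*(-44)) = ((-5 + 25)*16)*(-12) - 1936*(12 + 44) = (20*16)*(-12) - 1936*56 = 320*(-12) - 1*108416 = -3840 - 108416 = -112256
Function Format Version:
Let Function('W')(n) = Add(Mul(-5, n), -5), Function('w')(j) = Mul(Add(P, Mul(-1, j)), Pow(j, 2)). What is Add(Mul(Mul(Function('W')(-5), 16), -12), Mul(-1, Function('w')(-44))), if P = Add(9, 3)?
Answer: -112256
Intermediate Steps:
P = 12
Function('w')(j) = Mul(Pow(j, 2), Add(12, Mul(-1, j))) (Function('w')(j) = Mul(Add(12, Mul(-1, j)), Pow(j, 2)) = Mul(Pow(j, 2), Add(12, Mul(-1, j))))
Function('W')(n) = Add(-5, Mul(-5, n))
Add(Mul(Mul(Function('W')(-5), 16), -12), Mul(-1, Function('w')(-44))) = Add(Mul(Mul(Add(-5, Mul(-5, -5)), 16), -12), Mul(-1, Mul(Pow(-44, 2), Add(12, Mul(-1, -44))))) = Add(Mul(Mul(Add(-5, 25), 16), -12), Mul(-1, Mul(1936, Add(12, 44)))) = Add(Mul(Mul(20, 16), -12), Mul(-1, Mul(1936, 56))) = Add(Mul(320, -12), Mul(-1, 108416)) = Add(-3840, -108416) = -112256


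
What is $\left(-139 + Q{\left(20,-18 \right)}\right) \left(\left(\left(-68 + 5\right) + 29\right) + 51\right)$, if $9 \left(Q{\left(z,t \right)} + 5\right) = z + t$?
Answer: $- \frac{21998}{9} \approx -2444.2$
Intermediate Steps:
$Q{\left(z,t \right)} = -5 + \frac{t}{9} + \frac{z}{9}$ ($Q{\left(z,t \right)} = -5 + \frac{z + t}{9} = -5 + \frac{t + z}{9} = -5 + \left(\frac{t}{9} + \frac{z}{9}\right) = -5 + \frac{t}{9} + \frac{z}{9}$)
$\left(-139 + Q{\left(20,-18 \right)}\right) \left(\left(\left(-68 + 5\right) + 29\right) + 51\right) = \left(-139 + \left(-5 + \frac{1}{9} \left(-18\right) + \frac{1}{9} \cdot 20\right)\right) \left(\left(\left(-68 + 5\right) + 29\right) + 51\right) = \left(-139 - \frac{43}{9}\right) \left(\left(-63 + 29\right) + 51\right) = \left(-139 - \frac{43}{9}\right) \left(-34 + 51\right) = \left(- \frac{1294}{9}\right) 17 = - \frac{21998}{9}$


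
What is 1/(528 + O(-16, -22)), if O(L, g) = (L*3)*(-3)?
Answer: 1/672 ≈ 0.0014881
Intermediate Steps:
O(L, g) = -9*L (O(L, g) = (3*L)*(-3) = -9*L)
1/(528 + O(-16, -22)) = 1/(528 - 9*(-16)) = 1/(528 + 144) = 1/672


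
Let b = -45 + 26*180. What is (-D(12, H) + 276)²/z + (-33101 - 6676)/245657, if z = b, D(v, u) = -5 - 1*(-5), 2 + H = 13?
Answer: 2058755693/126513355 ≈ 16.273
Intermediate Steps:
H = 11 (H = -2 + 13 = 11)
D(v, u) = 0 (D(v, u) = -5 + 5 = 0)
b = 4635 (b = -45 + 4680 = 4635)
z = 4635
(-D(12, H) + 276)²/z + (-33101 - 6676)/245657 = (-1*0 + 276)²/4635 + (-33101 - 6676)/245657 = (0 + 276)²*(1/4635) - 39777*1/245657 = 276²*(1/4635) - 39777/245657 = 76176*(1/4635) - 39777/245657 = 8464/515 - 39777/245657 = 2058755693/126513355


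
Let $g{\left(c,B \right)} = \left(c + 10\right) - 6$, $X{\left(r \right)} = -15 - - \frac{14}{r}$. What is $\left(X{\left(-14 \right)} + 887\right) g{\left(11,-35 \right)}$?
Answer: $13065$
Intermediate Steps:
$X{\left(r \right)} = -15 + \frac{14}{r}$
$g{\left(c,B \right)} = 4 + c$ ($g{\left(c,B \right)} = \left(10 + c\right) - 6 = 4 + c$)
$\left(X{\left(-14 \right)} + 887\right) g{\left(11,-35 \right)} = \left(\left(-15 + \frac{14}{-14}\right) + 887\right) \left(4 + 11\right) = \left(\left(-15 + 14 \left(- \frac{1}{14}\right)\right) + 887\right) 15 = \left(\left(-15 - 1\right) + 887\right) 15 = \left(-16 + 887\right) 15 = 871 \cdot 15 = 13065$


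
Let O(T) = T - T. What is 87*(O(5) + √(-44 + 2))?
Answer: 87*I*√42 ≈ 563.82*I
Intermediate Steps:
O(T) = 0
87*(O(5) + √(-44 + 2)) = 87*(0 + √(-44 + 2)) = 87*(0 + √(-42)) = 87*(0 + I*√42) = 87*(I*√42) = 87*I*√42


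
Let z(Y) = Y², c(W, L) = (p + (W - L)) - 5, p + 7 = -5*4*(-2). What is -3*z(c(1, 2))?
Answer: -2187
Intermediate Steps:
p = 33 (p = -7 - 5*4*(-2) = -7 - 20*(-2) = -7 + 40 = 33)
c(W, L) = 28 + W - L (c(W, L) = (33 + (W - L)) - 5 = (33 + W - L) - 5 = 28 + W - L)
-3*z(c(1, 2)) = -3*(28 + 1 - 1*2)² = -3*(28 + 1 - 2)² = -3*27² = -3*729 = -2187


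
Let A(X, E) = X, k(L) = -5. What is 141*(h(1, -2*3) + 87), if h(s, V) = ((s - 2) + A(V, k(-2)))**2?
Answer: 19176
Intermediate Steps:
h(s, V) = (-2 + V + s)**2 (h(s, V) = ((s - 2) + V)**2 = ((-2 + s) + V)**2 = (-2 + V + s)**2)
141*(h(1, -2*3) + 87) = 141*((-2 - 2*3 + 1)**2 + 87) = 141*((-2 - 6 + 1)**2 + 87) = 141*((-7)**2 + 87) = 141*(49 + 87) = 141*136 = 19176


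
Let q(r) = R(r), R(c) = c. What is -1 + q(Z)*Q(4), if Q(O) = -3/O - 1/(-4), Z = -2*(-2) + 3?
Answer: -9/2 ≈ -4.5000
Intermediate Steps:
Z = 7 (Z = 4 + 3 = 7)
Q(O) = ¼ - 3/O (Q(O) = -3/O - 1*(-¼) = -3/O + ¼ = ¼ - 3/O)
q(r) = r
-1 + q(Z)*Q(4) = -1 + 7*((¼)*(-12 + 4)/4) = -1 + 7*((¼)*(¼)*(-8)) = -1 + 7*(-½) = -1 - 7/2 = -9/2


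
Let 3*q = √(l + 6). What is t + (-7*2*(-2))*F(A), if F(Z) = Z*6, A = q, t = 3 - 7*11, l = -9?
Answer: -74 + 56*I*√3 ≈ -74.0 + 96.995*I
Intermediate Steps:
q = I*√3/3 (q = √(-9 + 6)/3 = √(-3)/3 = (I*√3)/3 = I*√3/3 ≈ 0.57735*I)
t = -74 (t = 3 - 77 = -74)
A = I*√3/3 ≈ 0.57735*I
F(Z) = 6*Z
t + (-7*2*(-2))*F(A) = -74 + (-7*2*(-2))*(6*(I*√3/3)) = -74 + (-14*(-2))*(2*I*√3) = -74 + 28*(2*I*√3) = -74 + 56*I*√3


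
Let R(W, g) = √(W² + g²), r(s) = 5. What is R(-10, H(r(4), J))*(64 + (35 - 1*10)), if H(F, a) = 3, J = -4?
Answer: 89*√109 ≈ 929.19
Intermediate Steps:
R(-10, H(r(4), J))*(64 + (35 - 1*10)) = √((-10)² + 3²)*(64 + (35 - 1*10)) = √(100 + 9)*(64 + (35 - 10)) = √109*(64 + 25) = √109*89 = 89*√109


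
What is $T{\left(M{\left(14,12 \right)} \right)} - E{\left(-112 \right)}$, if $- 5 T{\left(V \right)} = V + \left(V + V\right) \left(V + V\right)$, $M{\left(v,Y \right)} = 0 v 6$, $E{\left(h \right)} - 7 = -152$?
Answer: $145$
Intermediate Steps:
$E{\left(h \right)} = -145$ ($E{\left(h \right)} = 7 - 152 = -145$)
$M{\left(v,Y \right)} = 0$ ($M{\left(v,Y \right)} = 0 \cdot 6 = 0$)
$T{\left(V \right)} = - \frac{4 V^{2}}{5} - \frac{V}{5}$ ($T{\left(V \right)} = - \frac{V + \left(V + V\right) \left(V + V\right)}{5} = - \frac{V + 2 V 2 V}{5} = - \frac{V + 4 V^{2}}{5} = - \frac{4 V^{2}}{5} - \frac{V}{5}$)
$T{\left(M{\left(14,12 \right)} \right)} - E{\left(-112 \right)} = \left(- \frac{1}{5}\right) 0 \left(1 + 4 \cdot 0\right) - -145 = \left(- \frac{1}{5}\right) 0 \left(1 + 0\right) + 145 = \left(- \frac{1}{5}\right) 0 \cdot 1 + 145 = 0 + 145 = 145$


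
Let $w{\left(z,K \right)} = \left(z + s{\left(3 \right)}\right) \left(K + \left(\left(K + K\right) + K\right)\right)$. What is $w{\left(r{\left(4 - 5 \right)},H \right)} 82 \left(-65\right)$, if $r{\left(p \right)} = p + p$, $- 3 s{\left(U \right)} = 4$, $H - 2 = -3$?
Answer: $- \frac{213200}{3} \approx -71067.0$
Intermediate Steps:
$H = -1$ ($H = 2 - 3 = -1$)
$s{\left(U \right)} = - \frac{4}{3}$ ($s{\left(U \right)} = \left(- \frac{1}{3}\right) 4 = - \frac{4}{3}$)
$r{\left(p \right)} = 2 p$
$w{\left(z,K \right)} = 4 K \left(- \frac{4}{3} + z\right)$ ($w{\left(z,K \right)} = \left(z - \frac{4}{3}\right) \left(K + \left(\left(K + K\right) + K\right)\right) = \left(- \frac{4}{3} + z\right) \left(K + \left(2 K + K\right)\right) = \left(- \frac{4}{3} + z\right) \left(K + 3 K\right) = \left(- \frac{4}{3} + z\right) 4 K = 4 K \left(- \frac{4}{3} + z\right)$)
$w{\left(r{\left(4 - 5 \right)},H \right)} 82 \left(-65\right) = \frac{4}{3} \left(-1\right) \left(-4 + 3 \cdot 2 \left(4 - 5\right)\right) 82 \left(-65\right) = \frac{4}{3} \left(-1\right) \left(-4 + 3 \cdot 2 \left(-1\right)\right) 82 \left(-65\right) = \frac{4}{3} \left(-1\right) \left(-4 + 3 \left(-2\right)\right) 82 \left(-65\right) = \frac{4}{3} \left(-1\right) \left(-4 - 6\right) 82 \left(-65\right) = \frac{4}{3} \left(-1\right) \left(-10\right) 82 \left(-65\right) = \frac{40}{3} \cdot 82 \left(-65\right) = \frac{3280}{3} \left(-65\right) = - \frac{213200}{3}$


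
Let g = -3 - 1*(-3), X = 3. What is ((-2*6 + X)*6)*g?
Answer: 0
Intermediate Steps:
g = 0 (g = -3 + 3 = 0)
((-2*6 + X)*6)*g = ((-2*6 + 3)*6)*0 = ((-12 + 3)*6)*0 = -9*6*0 = -54*0 = 0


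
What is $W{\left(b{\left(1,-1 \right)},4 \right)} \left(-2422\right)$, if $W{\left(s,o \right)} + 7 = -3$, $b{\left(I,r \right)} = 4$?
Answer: $24220$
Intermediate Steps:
$W{\left(s,o \right)} = -10$ ($W{\left(s,o \right)} = -7 - 3 = -10$)
$W{\left(b{\left(1,-1 \right)},4 \right)} \left(-2422\right) = \left(-10\right) \left(-2422\right) = 24220$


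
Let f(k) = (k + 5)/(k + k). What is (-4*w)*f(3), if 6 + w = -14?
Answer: 320/3 ≈ 106.67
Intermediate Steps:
w = -20 (w = -6 - 14 = -20)
f(k) = (5 + k)/(2*k) (f(k) = (5 + k)/((2*k)) = (5 + k)*(1/(2*k)) = (5 + k)/(2*k))
(-4*w)*f(3) = (-4*(-20))*((½)*(5 + 3)/3) = 80*((½)*(⅓)*8) = 80*(4/3) = 320/3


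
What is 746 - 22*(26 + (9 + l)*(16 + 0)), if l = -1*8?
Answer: -178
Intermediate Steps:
l = -8
746 - 22*(26 + (9 + l)*(16 + 0)) = 746 - 22*(26 + (9 - 8)*(16 + 0)) = 746 - 22*(26 + 1*16) = 746 - 22*(26 + 16) = 746 - 22*42 = 746 - 924 = -178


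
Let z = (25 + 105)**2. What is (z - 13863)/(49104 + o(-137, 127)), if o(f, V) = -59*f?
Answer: 3037/57187 ≈ 0.053106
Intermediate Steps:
z = 16900 (z = 130**2 = 16900)
(z - 13863)/(49104 + o(-137, 127)) = (16900 - 13863)/(49104 - 59*(-137)) = 3037/(49104 + 8083) = 3037/57187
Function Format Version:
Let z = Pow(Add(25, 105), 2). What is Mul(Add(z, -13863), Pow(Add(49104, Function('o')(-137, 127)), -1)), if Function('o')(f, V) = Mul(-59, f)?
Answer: Rational(3037, 57187) ≈ 0.053106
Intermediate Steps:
z = 16900 (z = Pow(130, 2) = 16900)
Mul(Add(z, -13863), Pow(Add(49104, Function('o')(-137, 127)), -1)) = Mul(Add(16900, -13863), Pow(Add(49104, Mul(-59, -137)), -1)) = Mul(3037, Pow(Add(49104, 8083), -1)) = Mul(3037, Pow(57187, -1)) = Mul(3037, Rational(1, 57187)) = Rational(3037, 57187)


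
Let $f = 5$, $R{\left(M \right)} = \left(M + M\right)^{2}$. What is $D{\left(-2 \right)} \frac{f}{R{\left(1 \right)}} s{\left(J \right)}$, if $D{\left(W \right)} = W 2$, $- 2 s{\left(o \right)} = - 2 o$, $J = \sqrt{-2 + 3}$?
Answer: $-5$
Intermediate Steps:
$J = 1$ ($J = \sqrt{1} = 1$)
$s{\left(o \right)} = o$ ($s{\left(o \right)} = - \frac{\left(-2\right) o}{2} = o$)
$R{\left(M \right)} = 4 M^{2}$ ($R{\left(M \right)} = \left(2 M\right)^{2} = 4 M^{2}$)
$D{\left(W \right)} = 2 W$
$D{\left(-2 \right)} \frac{f}{R{\left(1 \right)}} s{\left(J \right)} = 2 \left(-2\right) \frac{5}{4 \cdot 1^{2}} \cdot 1 = - 4 \frac{5}{4 \cdot 1} \cdot 1 = - 4 \cdot \frac{5}{4} \cdot 1 = - 4 \cdot 5 \cdot \frac{1}{4} \cdot 1 = \left(-4\right) \frac{5}{4} \cdot 1 = \left(-5\right) 1 = -5$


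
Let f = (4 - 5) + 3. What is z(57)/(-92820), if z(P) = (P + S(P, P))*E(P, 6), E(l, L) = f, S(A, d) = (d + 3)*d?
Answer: -1159/15470 ≈ -0.074919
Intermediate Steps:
S(A, d) = d*(3 + d) (S(A, d) = (3 + d)*d = d*(3 + d))
f = 2 (f = -1 + 3 = 2)
E(l, L) = 2
z(P) = 2*P + 2*P*(3 + P) (z(P) = (P + P*(3 + P))*2 = 2*P + 2*P*(3 + P))
z(57)/(-92820) = (2*57*(4 + 57))/(-92820) = (2*57*61)*(-1/92820) = 6954*(-1/92820) = -1159/15470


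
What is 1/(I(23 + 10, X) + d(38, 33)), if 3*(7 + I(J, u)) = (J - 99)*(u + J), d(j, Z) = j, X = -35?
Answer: 1/75 ≈ 0.013333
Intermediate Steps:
I(J, u) = -7 + (-99 + J)*(J + u)/3 (I(J, u) = -7 + ((J - 99)*(u + J))/3 = -7 + ((-99 + J)*(J + u))/3 = -7 + (-99 + J)*(J + u)/3)
1/(I(23 + 10, X) + d(38, 33)) = 1/((-7 - 33*(23 + 10) - 33*(-35) + (23 + 10)²/3 + (⅓)*(23 + 10)*(-35)) + 38) = 1/((-7 - 33*33 + 1155 + (⅓)*33² + (⅓)*33*(-35)) + 38) = 1/((-7 - 1089 + 1155 + (⅓)*1089 - 385) + 38) = 1/((-7 - 1089 + 1155 + 363 - 385) + 38) = 1/(37 + 38) = 1/75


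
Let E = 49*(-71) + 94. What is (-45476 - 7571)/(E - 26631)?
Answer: 53047/30016 ≈ 1.7673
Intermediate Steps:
E = -3385 (E = -3479 + 94 = -3385)
(-45476 - 7571)/(E - 26631) = (-45476 - 7571)/(-3385 - 26631) = -53047/(-30016) = -53047*(-1/30016) = 53047/30016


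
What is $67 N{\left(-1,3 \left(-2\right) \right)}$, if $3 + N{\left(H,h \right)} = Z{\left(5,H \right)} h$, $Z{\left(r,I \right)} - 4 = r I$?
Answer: $201$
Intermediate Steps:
$Z{\left(r,I \right)} = 4 + I r$ ($Z{\left(r,I \right)} = 4 + r I = 4 + I r$)
$N{\left(H,h \right)} = -3 + h \left(4 + 5 H\right)$ ($N{\left(H,h \right)} = -3 + \left(4 + H 5\right) h = -3 + \left(4 + 5 H\right) h = -3 + h \left(4 + 5 H\right)$)
$67 N{\left(-1,3 \left(-2\right) \right)} = 67 \left(-3 + 3 \left(-2\right) \left(4 + 5 \left(-1\right)\right)\right) = 67 \left(-3 - 6 \left(4 - 5\right)\right) = 67 \left(-3 - -6\right) = 67 \left(-3 + 6\right) = 67 \cdot 3 = 201$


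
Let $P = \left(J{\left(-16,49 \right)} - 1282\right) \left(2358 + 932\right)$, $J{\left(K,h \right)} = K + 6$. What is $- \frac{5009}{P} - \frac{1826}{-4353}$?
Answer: $\frac{7783545857}{18503210040} \approx 0.42066$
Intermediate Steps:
$J{\left(K,h \right)} = 6 + K$
$P = -4250680$ ($P = \left(\left(6 - 16\right) - 1282\right) \left(2358 + 932\right) = \left(-10 - 1282\right) 3290 = \left(-1292\right) 3290 = -4250680$)
$- \frac{5009}{P} - \frac{1826}{-4353} = - \frac{5009}{-4250680} - \frac{1826}{-4353} = \left(-5009\right) \left(- \frac{1}{4250680}\right) - - \frac{1826}{4353} = \frac{5009}{4250680} + \frac{1826}{4353} = \frac{7783545857}{18503210040}$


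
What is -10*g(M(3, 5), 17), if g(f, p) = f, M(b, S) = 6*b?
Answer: -180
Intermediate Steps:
-10*g(M(3, 5), 17) = -60*3 = -10*18 = -180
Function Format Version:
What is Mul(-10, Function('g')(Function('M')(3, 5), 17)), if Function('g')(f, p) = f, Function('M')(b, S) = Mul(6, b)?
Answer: -180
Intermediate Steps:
Mul(-10, Function('g')(Function('M')(3, 5), 17)) = Mul(-10, Mul(6, 3)) = Mul(-10, 18) = -180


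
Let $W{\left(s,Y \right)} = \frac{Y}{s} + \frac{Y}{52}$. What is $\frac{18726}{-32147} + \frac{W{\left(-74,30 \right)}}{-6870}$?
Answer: $- \frac{8250954313}{14163839612} \approx -0.58254$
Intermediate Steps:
$W{\left(s,Y \right)} = \frac{Y}{52} + \frac{Y}{s}$ ($W{\left(s,Y \right)} = \frac{Y}{s} + Y \frac{1}{52} = \frac{Y}{s} + \frac{Y}{52} = \frac{Y}{52} + \frac{Y}{s}$)
$\frac{18726}{-32147} + \frac{W{\left(-74,30 \right)}}{-6870} = \frac{18726}{-32147} + \frac{\frac{1}{52} \cdot 30 + \frac{30}{-74}}{-6870} = 18726 \left(- \frac{1}{32147}\right) + \left(\frac{15}{26} + 30 \left(- \frac{1}{74}\right)\right) \left(- \frac{1}{6870}\right) = - \frac{18726}{32147} + \left(\frac{15}{26} - \frac{15}{37}\right) \left(- \frac{1}{6870}\right) = - \frac{18726}{32147} + \frac{165}{962} \left(- \frac{1}{6870}\right) = - \frac{18726}{32147} - \frac{11}{440596} = - \frac{8250954313}{14163839612}$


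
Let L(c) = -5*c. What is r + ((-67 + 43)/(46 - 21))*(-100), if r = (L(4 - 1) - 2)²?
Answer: 385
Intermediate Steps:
r = 289 (r = (-5*(4 - 1) - 2)² = (-5*3 - 2)² = (-15 - 2)² = (-17)² = 289)
r + ((-67 + 43)/(46 - 21))*(-100) = 289 + ((-67 + 43)/(46 - 21))*(-100) = 289 - 24/25*(-100) = 289 + 96 = 385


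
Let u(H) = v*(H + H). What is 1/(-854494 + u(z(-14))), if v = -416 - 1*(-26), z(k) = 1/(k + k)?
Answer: -7/5981263 ≈ -1.1703e-6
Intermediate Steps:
z(k) = 1/(2*k)
v = -390 (v = -416 + 26 = -390)
u(H) = -780*H (u(H) = -390*(H + H) = -780*H)
1/(-854494 + u(z(-14))) = 1/(-854494 - 390/(-14)) = 1/(-854494 - 390*(-1)/14) = 1/(-854494 - 780*(-1/28)) = 1/(-854494 + 195/7) = 1/(-5981263/7) = -7/5981263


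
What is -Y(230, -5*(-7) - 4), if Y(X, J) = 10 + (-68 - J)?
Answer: 89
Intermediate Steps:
Y(X, J) = -58 - J
-Y(230, -5*(-7) - 4) = -(-58 - (-5*(-7) - 4)) = -(-58 - (35 - 4)) = -(-58 - 1*31) = -(-58 - 31) = -1*(-89) = 89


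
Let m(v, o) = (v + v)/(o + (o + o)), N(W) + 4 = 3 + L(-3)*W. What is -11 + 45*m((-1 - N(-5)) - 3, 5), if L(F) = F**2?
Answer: 241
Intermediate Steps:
N(W) = -1 + 9*W (N(W) = -4 + (3 + (-3)**2*W) = -4 + (3 + 9*W) = -1 + 9*W)
m(v, o) = 2*v/(3*o) (m(v, o) = (2*v)/(o + 2*o) = (2*v)/((3*o)) = (2*v)*(1/(3*o)) = 2*v/(3*o))
-11 + 45*m((-1 - N(-5)) - 3, 5) = -11 + 45*((2/3)*((-1 - (-1 + 9*(-5))) - 3)/5) = -11 + 45*((2/3)*((-1 - (-1 - 45)) - 3)*(1/5)) = -11 + 45*((2/3)*((-1 - 1*(-46)) - 3)*(1/5)) = -11 + 45*((2/3)*((-1 + 46) - 3)*(1/5)) = -11 + 45*((2/3)*(45 - 3)*(1/5)) = -11 + 45*((2/3)*42*(1/5)) = -11 + 45*(28/5) = -11 + 252 = 241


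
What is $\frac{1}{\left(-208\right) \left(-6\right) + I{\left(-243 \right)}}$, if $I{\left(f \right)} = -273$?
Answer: $\frac{1}{975} \approx 0.0010256$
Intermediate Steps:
$\frac{1}{\left(-208\right) \left(-6\right) + I{\left(-243 \right)}} = \frac{1}{\left(-208\right) \left(-6\right) - 273} = \frac{1}{1248 - 273} = \frac{1}{975}$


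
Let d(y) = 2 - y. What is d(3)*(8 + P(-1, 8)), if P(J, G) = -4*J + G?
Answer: -20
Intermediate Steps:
P(J, G) = G - 4*J
d(3)*(8 + P(-1, 8)) = (2 - 1*3)*(8 + (8 - 4*(-1))) = (2 - 3)*(8 + (8 + 4)) = -(8 + 12) = -1*20 = -20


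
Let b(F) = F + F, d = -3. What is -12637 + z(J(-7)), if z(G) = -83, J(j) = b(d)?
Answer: -12720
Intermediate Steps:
b(F) = 2*F
J(j) = -6 (J(j) = 2*(-3) = -6)
-12637 + z(J(-7)) = -12637 - 83 = -12720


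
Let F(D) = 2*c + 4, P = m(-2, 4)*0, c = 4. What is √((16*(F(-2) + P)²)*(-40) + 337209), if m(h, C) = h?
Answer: 7*√5001 ≈ 495.02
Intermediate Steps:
P = 0 (P = -2*0 = 0)
F(D) = 12 (F(D) = 2*4 + 4 = 8 + 4 = 12)
√((16*(F(-2) + P)²)*(-40) + 337209) = √((16*(12 + 0)²)*(-40) + 337209) = √((16*12²)*(-40) + 337209) = √((16*144)*(-40) + 337209) = √(2304*(-40) + 337209) = √(-92160 + 337209) = √245049 = 7*√5001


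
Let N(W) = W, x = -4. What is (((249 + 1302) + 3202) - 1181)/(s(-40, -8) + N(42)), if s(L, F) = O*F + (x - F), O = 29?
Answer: -1786/93 ≈ -19.204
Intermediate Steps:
s(L, F) = -4 + 28*F (s(L, F) = 29*F + (-4 - F) = -4 + 28*F)
(((249 + 1302) + 3202) - 1181)/(s(-40, -8) + N(42)) = (((249 + 1302) + 3202) - 1181)/((-4 + 28*(-8)) + 42) = ((1551 + 3202) - 1181)/((-4 - 224) + 42) = (4753 - 1181)/(-228 + 42) = 3572/(-186) = 3572*(-1/186) = -1786/93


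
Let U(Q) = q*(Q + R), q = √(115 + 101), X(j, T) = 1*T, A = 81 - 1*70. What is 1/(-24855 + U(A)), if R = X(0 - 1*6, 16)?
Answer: -8285/205871187 - 18*√6/68623729 ≈ -4.0886e-5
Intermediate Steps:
A = 11 (A = 81 - 70 = 11)
X(j, T) = T
R = 16
q = 6*√6 (q = √216 = 6*√6 ≈ 14.697)
U(Q) = 6*√6*(16 + Q) (U(Q) = (6*√6)*(Q + 16) = (6*√6)*(16 + Q) = 6*√6*(16 + Q))
1/(-24855 + U(A)) = 1/(-24855 + 6*√6*(16 + 11)) = 1/(-24855 + 6*√6*27) = 1/(-24855 + 162*√6)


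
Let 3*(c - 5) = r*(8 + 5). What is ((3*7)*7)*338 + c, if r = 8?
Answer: 149177/3 ≈ 49726.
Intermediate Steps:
c = 119/3 (c = 5 + (8*(8 + 5))/3 = 5 + (8*13)/3 = 5 + (1/3)*104 = 5 + 104/3 = 119/3 ≈ 39.667)
((3*7)*7)*338 + c = ((3*7)*7)*338 + 119/3 = (21*7)*338 + 119/3 = 147*338 + 119/3 = 49686 + 119/3 = 149177/3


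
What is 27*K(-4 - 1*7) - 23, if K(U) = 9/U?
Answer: -496/11 ≈ -45.091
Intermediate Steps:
27*K(-4 - 1*7) - 23 = 27*(9/(-4 - 1*7)) - 23 = 27*(9/(-4 - 7)) - 23 = 27*(9/(-11)) - 23 = 27*(9*(-1/11)) - 23 = 27*(-9/11) - 23 = -243/11 - 23 = -496/11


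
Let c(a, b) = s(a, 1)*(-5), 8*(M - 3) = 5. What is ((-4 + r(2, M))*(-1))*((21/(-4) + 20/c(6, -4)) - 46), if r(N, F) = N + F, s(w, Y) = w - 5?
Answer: 2873/32 ≈ 89.781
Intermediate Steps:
s(w, Y) = -5 + w
M = 29/8 (M = 3 + (⅛)*5 = 3 + 5/8 = 29/8 ≈ 3.6250)
r(N, F) = F + N
c(a, b) = 25 - 5*a (c(a, b) = (-5 + a)*(-5) = 25 - 5*a)
((-4 + r(2, M))*(-1))*((21/(-4) + 20/c(6, -4)) - 46) = ((-4 + (29/8 + 2))*(-1))*((21/(-4) + 20/(25 - 5*6)) - 46) = ((-4 + 45/8)*(-1))*((21*(-¼) + 20/(25 - 30)) - 46) = ((13/8)*(-1))*((-21/4 + 20/(-5)) - 46) = -13*((-21/4 + 20*(-⅕)) - 46)/8 = -13*((-21/4 - 4) - 46)/8 = -13*(-37/4 - 46)/8 = -13/8*(-221/4) = 2873/32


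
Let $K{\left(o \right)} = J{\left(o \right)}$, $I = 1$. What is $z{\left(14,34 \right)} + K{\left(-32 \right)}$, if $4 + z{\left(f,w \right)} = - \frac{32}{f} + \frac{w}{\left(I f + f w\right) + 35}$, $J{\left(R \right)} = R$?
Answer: $- \frac{20066}{525} \approx -38.221$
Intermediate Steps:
$K{\left(o \right)} = o$
$z{\left(f,w \right)} = -4 - \frac{32}{f} + \frac{w}{35 + f + f w}$ ($z{\left(f,w \right)} = -4 + \left(- \frac{32}{f} + \frac{w}{\left(1 f + f w\right) + 35}\right) = -4 + \left(- \frac{32}{f} + \frac{w}{\left(f + f w\right) + 35}\right) = -4 + \left(- \frac{32}{f} + \frac{w}{35 + f + f w}\right) = -4 - \frac{32}{f} + \frac{w}{35 + f + f w}$)
$z{\left(14,34 \right)} + K{\left(-32 \right)} = \frac{-1120 - 2408 - 4 \cdot 14^{2} - 434 \cdot 34 - 136 \cdot 14^{2}}{14 \left(35 + 14 + 14 \cdot 34\right)} - 32 = \frac{-1120 - 2408 - 784 - 14756 - 136 \cdot 196}{14 \left(35 + 14 + 476\right)} - 32 = \frac{-1120 - 2408 - 784 - 14756 - 26656}{14 \cdot 525} - 32 = \frac{1}{14} \cdot \frac{1}{525} \left(-45724\right) - 32 = - \frac{3266}{525} - 32 = - \frac{20066}{525}$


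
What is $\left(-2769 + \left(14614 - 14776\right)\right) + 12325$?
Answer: $9394$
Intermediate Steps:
$\left(-2769 + \left(14614 - 14776\right)\right) + 12325 = \left(-2769 - 162\right) + 12325 = -2931 + 12325 = 9394$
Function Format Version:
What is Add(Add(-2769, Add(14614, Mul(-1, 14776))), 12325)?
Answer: 9394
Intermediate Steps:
Add(Add(-2769, Add(14614, Mul(-1, 14776))), 12325) = Add(Add(-2769, Add(14614, -14776)), 12325) = Add(Add(-2769, -162), 12325) = Add(-2931, 12325) = 9394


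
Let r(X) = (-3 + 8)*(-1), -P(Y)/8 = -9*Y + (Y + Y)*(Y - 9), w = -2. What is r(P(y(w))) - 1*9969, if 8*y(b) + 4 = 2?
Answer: -9974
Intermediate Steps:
y(b) = -1/4 (y(b) = -1/2 + (1/8)*2 = -1/2 + 1/4 = -1/4)
P(Y) = 72*Y - 16*Y*(-9 + Y) (P(Y) = -8*(-9*Y + (Y + Y)*(Y - 9)) = -8*(-9*Y + (2*Y)*(-9 + Y)) = -8*(-9*Y + 2*Y*(-9 + Y)) = 72*Y - 16*Y*(-9 + Y))
r(X) = -5 (r(X) = 5*(-1) = -5)
r(P(y(w))) - 1*9969 = -5 - 1*9969 = -5 - 9969 = -9974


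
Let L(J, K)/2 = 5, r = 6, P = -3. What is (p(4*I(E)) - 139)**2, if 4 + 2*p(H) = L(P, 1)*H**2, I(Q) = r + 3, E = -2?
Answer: 40182921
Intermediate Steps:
L(J, K) = 10 (L(J, K) = 2*5 = 10)
I(Q) = 9 (I(Q) = 6 + 3 = 9)
p(H) = -2 + 5*H**2 (p(H) = -2 + (10*H**2)/2 = -2 + 5*H**2)
(p(4*I(E)) - 139)**2 = ((-2 + 5*(4*9)**2) - 139)**2 = ((-2 + 5*36**2) - 139)**2 = ((-2 + 5*1296) - 139)**2 = ((-2 + 6480) - 139)**2 = (6478 - 139)**2 = 6339**2 = 40182921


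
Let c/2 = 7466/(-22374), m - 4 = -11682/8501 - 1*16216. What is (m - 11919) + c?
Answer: -2675471580997/95100687 ≈ -28133.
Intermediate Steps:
m = -137829894/8501 (m = 4 + (-11682/8501 - 1*16216) = 4 + (-11682*1/8501 - 16216) = 4 + (-11682/8501 - 16216) = 4 - 137863898/8501 = -137829894/8501 ≈ -16213.)
c = -7466/11187 (c = 2*(7466/(-22374)) = 2*(7466*(-1/22374)) = 2*(-3733/11187) = -7466/11187 ≈ -0.66738)
(m - 11919) + c = (-137829894/8501 - 11919) - 7466/11187 = -239153313/8501 - 7466/11187 = -2675471580997/95100687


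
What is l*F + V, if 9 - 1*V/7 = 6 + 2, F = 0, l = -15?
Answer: 7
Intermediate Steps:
V = 7 (V = 63 - 7*(6 + 2) = 63 - 7*8 = 63 - 56 = 7)
l*F + V = -15*0 + 7 = 0 + 7 = 7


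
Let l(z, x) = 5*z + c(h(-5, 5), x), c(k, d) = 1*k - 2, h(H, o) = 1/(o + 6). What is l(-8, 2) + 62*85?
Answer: 57509/11 ≈ 5228.1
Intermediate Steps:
h(H, o) = 1/(6 + o)
c(k, d) = -2 + k (c(k, d) = k - 2 = -2 + k)
l(z, x) = -21/11 + 5*z (l(z, x) = 5*z + (-2 + 1/(6 + 5)) = 5*z + (-2 + 1/11) = 5*z - 21/11 = -21/11 + 5*z)
l(-8, 2) + 62*85 = (-21/11 + 5*(-8)) + 62*85 = (-21/11 - 40) + 5270 = -461/11 + 5270 = 57509/11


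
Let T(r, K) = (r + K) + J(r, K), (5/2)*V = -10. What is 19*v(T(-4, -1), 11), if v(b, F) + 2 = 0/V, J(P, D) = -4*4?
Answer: -38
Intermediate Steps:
J(P, D) = -16
V = -4 (V = (⅖)*(-10) = -4)
T(r, K) = -16 + K + r (T(r, K) = (r + K) - 16 = (K + r) - 16 = -16 + K + r)
v(b, F) = -2 (v(b, F) = -2 + 0/(-4) = -2 + 0*(-¼) = -2 + 0 = -2)
19*v(T(-4, -1), 11) = 19*(-2) = -38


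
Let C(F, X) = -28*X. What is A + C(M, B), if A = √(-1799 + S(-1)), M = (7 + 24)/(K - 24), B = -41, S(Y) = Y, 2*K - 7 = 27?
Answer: 1148 + 30*I*√2 ≈ 1148.0 + 42.426*I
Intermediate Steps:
K = 17 (K = 7/2 + (½)*27 = 7/2 + 27/2 = 17)
M = -31/7 (M = (7 + 24)/(17 - 24) = 31/(-7) = 31*(-⅐) = -31/7 ≈ -4.4286)
A = 30*I*√2 (A = √(-1799 - 1) = √(-1800) = 30*I*√2 ≈ 42.426*I)
A + C(M, B) = 30*I*√2 - 28*(-41) = 30*I*√2 + 1148 = 1148 + 30*I*√2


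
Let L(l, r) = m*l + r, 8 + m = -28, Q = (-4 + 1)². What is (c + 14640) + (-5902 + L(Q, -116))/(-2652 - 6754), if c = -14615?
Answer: 120746/4703 ≈ 25.674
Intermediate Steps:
Q = 9 (Q = (-3)² = 9)
m = -36 (m = -8 - 28 = -36)
L(l, r) = r - 36*l (L(l, r) = -36*l + r = r - 36*l)
(c + 14640) + (-5902 + L(Q, -116))/(-2652 - 6754) = (-14615 + 14640) + (-5902 + (-116 - 36*9))/(-2652 - 6754) = 25 + (-5902 + (-116 - 324))/(-9406) = 25 + (-5902 - 440)*(-1/9406) = 25 - 6342*(-1/9406) = 25 + 3171/4703 = 120746/4703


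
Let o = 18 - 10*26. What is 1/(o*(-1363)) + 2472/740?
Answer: 203845013/61021510 ≈ 3.3405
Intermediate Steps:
o = -242 (o = 18 - 260 = -242)
1/(o*(-1363)) + 2472/740 = 1/(-242*(-1363)) + 2472/740 = -1/242*(-1/1363) + 2472*(1/740) = 1/329846 + 618/185 = 203845013/61021510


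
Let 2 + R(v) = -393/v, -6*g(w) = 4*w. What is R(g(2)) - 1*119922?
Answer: -478517/4 ≈ -1.1963e+5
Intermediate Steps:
g(w) = -2*w/3
R(v) = -2 - 393/v
R(g(2)) - 1*119922 = (-2 - 393/((-⅔*2))) - 1*119922 = (-2 - 393/(-4/3)) - 119922 = (-2 - 393*(-¾)) - 119922 = (-2 + 1179/4) - 119922 = 1171/4 - 119922 = -478517/4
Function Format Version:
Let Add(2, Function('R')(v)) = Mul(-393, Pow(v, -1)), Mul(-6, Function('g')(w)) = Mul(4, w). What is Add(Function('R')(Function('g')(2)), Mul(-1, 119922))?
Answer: Rational(-478517, 4) ≈ -1.1963e+5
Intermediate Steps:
Function('g')(w) = Mul(Rational(-2, 3), w) (Function('g')(w) = Mul(Rational(-1, 6), Mul(4, w)) = Mul(Rational(-2, 3), w))
Function('R')(v) = Add(-2, Mul(-393, Pow(v, -1)))
Add(Function('R')(Function('g')(2)), Mul(-1, 119922)) = Add(Add(-2, Mul(-393, Pow(Mul(Rational(-2, 3), 2), -1))), Mul(-1, 119922)) = Add(Add(-2, Mul(-393, Pow(Rational(-4, 3), -1))), -119922) = Add(Add(-2, Mul(-393, Rational(-3, 4))), -119922) = Add(Add(-2, Rational(1179, 4)), -119922) = Add(Rational(1171, 4), -119922) = Rational(-478517, 4)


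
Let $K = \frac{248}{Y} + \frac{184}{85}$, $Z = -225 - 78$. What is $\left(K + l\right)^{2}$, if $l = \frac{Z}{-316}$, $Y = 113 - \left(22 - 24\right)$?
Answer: $\frac{10640206896489}{381652128400} \approx 27.879$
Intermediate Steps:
$Z = -303$ ($Z = -225 - 78 = -303$)
$Y = 115$ ($Y = 113 - \left(22 - 24\right) = 113 - -2 = 113 + 2 = 115$)
$K = \frac{8448}{1955}$ ($K = \frac{248}{115} + \frac{184}{85} = \frac{8448}{1955} \approx 4.3212$)
$l = \frac{303}{316}$ ($l = - \frac{303}{-316} = \left(-303\right) \left(- \frac{1}{316}\right) = \frac{303}{316} \approx 0.95886$)
$\left(K + l\right)^{2} = \left(\frac{8448}{1955} + \frac{303}{316}\right)^{2} = \left(\frac{3261933}{617780}\right)^{2} = \frac{10640206896489}{381652128400}$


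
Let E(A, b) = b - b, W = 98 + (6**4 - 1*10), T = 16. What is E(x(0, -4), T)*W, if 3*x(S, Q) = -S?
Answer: 0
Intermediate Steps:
x(S, Q) = -S/3 (x(S, Q) = (-S)/3 = -S/3)
W = 1384 (W = 98 + (1296 - 10) = 98 + 1286 = 1384)
E(A, b) = 0
E(x(0, -4), T)*W = 0*1384 = 0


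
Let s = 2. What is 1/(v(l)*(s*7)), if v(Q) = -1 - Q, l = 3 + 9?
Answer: -1/182 ≈ -0.0054945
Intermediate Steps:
l = 12
1/(v(l)*(s*7)) = 1/((-1 - 1*12)*(2*7)) = 1/((-1 - 12)*14) = 1/(-13*14) = 1/(-182) = -1/182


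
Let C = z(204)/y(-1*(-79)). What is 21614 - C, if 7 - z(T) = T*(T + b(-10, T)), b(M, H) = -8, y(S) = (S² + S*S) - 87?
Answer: 267945507/12395 ≈ 21617.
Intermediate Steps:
y(S) = -87 + 2*S² (y(S) = (S² + S²) - 87 = 2*S² - 87 = -87 + 2*S²)
z(T) = 7 - T*(-8 + T) (z(T) = 7 - T*(T - 8) = 7 - T*(-8 + T))
C = -39977/12395 (C = (7 - 1*204² + 8*204)/(-87 + 2*(-1*(-79))²) = (7 - 1*41616 + 1632)/(-87 + 2*79²) = (7 - 41616 + 1632)/(-87 + 2*6241) = -39977/(-87 + 12482) = -39977/12395 ≈ -3.2253)
21614 - C = 21614 - 1*(-39977/12395) = 21614 + 39977/12395 = 267945507/12395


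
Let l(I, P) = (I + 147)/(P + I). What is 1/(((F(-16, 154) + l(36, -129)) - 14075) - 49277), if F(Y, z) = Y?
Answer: -31/1964469 ≈ -1.5780e-5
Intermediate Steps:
l(I, P) = (147 + I)/(I + P)
1/(((F(-16, 154) + l(36, -129)) - 14075) - 49277) = 1/(((-16 + (147 + 36)/(36 - 129)) - 14075) - 49277) = 1/(((-16 + 183/(-93)) - 14075) - 49277) = 1/(((-16 - 1/93*183) - 14075) - 49277) = 1/(((-16 - 61/31) - 14075) - 49277) = 1/((-557/31 - 14075) - 49277) = 1/(-436882/31 - 49277) = 1/(-1964469/31) = -31/1964469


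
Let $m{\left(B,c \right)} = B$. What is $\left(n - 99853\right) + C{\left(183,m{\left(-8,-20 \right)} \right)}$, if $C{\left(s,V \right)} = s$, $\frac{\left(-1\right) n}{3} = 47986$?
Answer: $-243628$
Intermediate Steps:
$n = -143958$ ($n = \left(-3\right) 47986 = -143958$)
$\left(n - 99853\right) + C{\left(183,m{\left(-8,-20 \right)} \right)} = \left(-143958 - 99853\right) + 183 = -243811 + 183 = -243628$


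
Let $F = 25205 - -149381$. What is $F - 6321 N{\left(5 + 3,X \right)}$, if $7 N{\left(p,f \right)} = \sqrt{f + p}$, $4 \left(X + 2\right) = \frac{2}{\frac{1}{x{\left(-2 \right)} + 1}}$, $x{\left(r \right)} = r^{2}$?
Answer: $174586 - \frac{903 \sqrt{34}}{2} \approx 1.7195 \cdot 10^{5}$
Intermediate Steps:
$F = 174586$ ($F = 25205 + 149381 = 174586$)
$X = \frac{1}{2}$ ($X = -2 + \frac{2 \frac{1}{\frac{1}{\left(-2\right)^{2} + 1}}}{4} = -2 + \frac{2 \frac{1}{\frac{1}{4 + 1}}}{4} = -2 + \frac{2 \frac{1}{\frac{1}{5}}}{4} = -2 + \frac{2 \cdot 5}{4} = -2 + \frac{1}{4} \cdot 10 = -2 + \frac{5}{2} = \frac{1}{2} \approx 0.5$)
$N{\left(p,f \right)} = \frac{\sqrt{f + p}}{7}$
$F - 6321 N{\left(5 + 3,X \right)} = 174586 - 6321 \frac{\sqrt{\frac{1}{2} + \left(5 + 3\right)}}{7} = 174586 - 6321 \frac{\sqrt{\frac{1}{2} + 8}}{7} = 174586 - 6321 \frac{\sqrt{\frac{17}{2}}}{7} = 174586 - 6321 \frac{\frac{1}{2} \sqrt{34}}{7} = 174586 - 6321 \frac{\sqrt{34}}{14} = 174586 - \frac{903 \sqrt{34}}{2}$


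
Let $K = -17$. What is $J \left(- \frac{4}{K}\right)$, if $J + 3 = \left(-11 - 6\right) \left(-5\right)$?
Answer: $\frac{328}{17} \approx 19.294$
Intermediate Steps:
$J = 82$ ($J = -3 + \left(-11 - 6\right) \left(-5\right) = -3 - -85 = -3 + 85 = 82$)
$J \left(- \frac{4}{K}\right) = 82 \left(- \frac{4}{-17}\right) = 82 \left(\left(-4\right) \left(- \frac{1}{17}\right)\right) = 82 \cdot \frac{4}{17} = \frac{328}{17}$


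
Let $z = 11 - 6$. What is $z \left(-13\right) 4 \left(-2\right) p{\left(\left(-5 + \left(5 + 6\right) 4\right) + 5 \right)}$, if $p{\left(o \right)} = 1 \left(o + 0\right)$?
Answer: $22880$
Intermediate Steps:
$z = 5$ ($z = 11 - 6 = 5$)
$p{\left(o \right)} = o$ ($p{\left(o \right)} = 1 o = o$)
$z \left(-13\right) 4 \left(-2\right) p{\left(\left(-5 + \left(5 + 6\right) 4\right) + 5 \right)} = 5 \left(-13\right) 4 \left(-2\right) \left(\left(-5 + \left(5 + 6\right) 4\right) + 5\right) = - 65 \left(- 8 \left(\left(-5 + 11 \cdot 4\right) + 5\right)\right) = - 65 \left(- 8 \left(\left(-5 + 44\right) + 5\right)\right) = - 65 \left(- 8 \left(39 + 5\right)\right) = - 65 \left(\left(-8\right) 44\right) = \left(-65\right) \left(-352\right) = 22880$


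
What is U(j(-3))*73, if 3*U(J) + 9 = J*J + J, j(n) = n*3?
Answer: 1533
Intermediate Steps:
j(n) = 3*n
U(J) = -3 + J/3 + J**2/3 (U(J) = -3 + (J*J + J)/3 = -3 + (J**2 + J)/3 = -3 + (J + J**2)/3 = -3 + (J/3 + J**2/3) = -3 + J/3 + J**2/3)
U(j(-3))*73 = (-3 + (3*(-3))/3 + (3*(-3))**2/3)*73 = (-3 + (1/3)*(-9) + (1/3)*(-9)**2)*73 = (-3 - 3 + (1/3)*81)*73 = (-3 - 3 + 27)*73 = 21*73 = 1533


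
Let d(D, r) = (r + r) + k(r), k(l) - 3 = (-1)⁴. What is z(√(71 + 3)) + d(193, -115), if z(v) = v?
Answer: -226 + √74 ≈ -217.40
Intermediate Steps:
k(l) = 4 (k(l) = 3 + (-1)⁴ = 3 + 1 = 4)
d(D, r) = 4 + 2*r (d(D, r) = (r + r) + 4 = 2*r + 4 = 4 + 2*r)
z(√(71 + 3)) + d(193, -115) = √(71 + 3) + (4 + 2*(-115)) = √74 + (4 - 230) = √74 - 226 = -226 + √74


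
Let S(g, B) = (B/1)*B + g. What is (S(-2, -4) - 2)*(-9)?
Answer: -108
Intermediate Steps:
S(g, B) = g + B**2 (S(g, B) = (B*1)*B + g = B*B + g = B**2 + g = g + B**2)
(S(-2, -4) - 2)*(-9) = ((-2 + (-4)**2) - 2)*(-9) = ((-2 + 16) - 2)*(-9) = (14 - 2)*(-9) = 12*(-9) = -108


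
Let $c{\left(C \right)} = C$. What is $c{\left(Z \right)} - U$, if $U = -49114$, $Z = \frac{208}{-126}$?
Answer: $\frac{3094078}{63} \approx 49112.0$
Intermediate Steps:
$Z = - \frac{104}{63}$ ($Z = 208 \left(- \frac{1}{126}\right) = - \frac{104}{63} \approx -1.6508$)
$c{\left(Z \right)} - U = - \frac{104}{63} - -49114 = - \frac{104}{63} + 49114 = \frac{3094078}{63}$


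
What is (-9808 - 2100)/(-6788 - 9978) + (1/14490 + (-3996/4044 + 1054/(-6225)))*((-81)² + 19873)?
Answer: -3130877639777021/102338196975 ≈ -30593.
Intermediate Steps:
(-9808 - 2100)/(-6788 - 9978) + (1/14490 + (-3996/4044 + 1054/(-6225)))*((-81)² + 19873) = -11908/(-16766) + (1/14490 + (-3996*1/4044 + 1054*(-1/6225)))*(6561 + 19873) = -11908*(-1/16766) + (1/14490 + (-333/337 - 1054/6225))*26434 = 5954/8383 + (1/14490 - 2428123/2097825)*26434 = 5954/8383 - 2345426963/2026498950*26434 = 5954/8383 - 30999508169971/1013249475 = -3130877639777021/102338196975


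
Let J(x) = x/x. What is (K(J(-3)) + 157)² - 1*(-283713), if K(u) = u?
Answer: 308677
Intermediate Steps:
J(x) = 1
(K(J(-3)) + 157)² - 1*(-283713) = (1 + 157)² - 1*(-283713) = 158² + 283713 = 24964 + 283713 = 308677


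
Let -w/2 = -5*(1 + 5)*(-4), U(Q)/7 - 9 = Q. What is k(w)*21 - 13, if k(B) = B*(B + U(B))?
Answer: 9359267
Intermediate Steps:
U(Q) = 63 + 7*Q
w = -240 (w = -2*(-5*(1 + 5))*(-4) = -2*(-5*6)*(-4) = -(-60)*(-4) = -2*120 = -240)
k(B) = B*(63 + 8*B) (k(B) = B*(B + (63 + 7*B)) = B*(63 + 8*B))
k(w)*21 - 13 = -240*(63 + 8*(-240))*21 - 13 = -240*(63 - 1920)*21 - 13 = -240*(-1857)*21 - 13 = 445680*21 - 13 = 9359280 - 13 = 9359267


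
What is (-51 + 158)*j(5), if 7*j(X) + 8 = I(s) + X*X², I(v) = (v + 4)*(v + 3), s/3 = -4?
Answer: 2889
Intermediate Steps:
s = -12 (s = 3*(-4) = -12)
I(v) = (3 + v)*(4 + v) (I(v) = (4 + v)*(3 + v) = (3 + v)*(4 + v))
j(X) = 64/7 + X³/7 (j(X) = -8/7 + ((12 + (-12)² + 7*(-12)) + X*X²)/7 = -8/7 + ((12 + 144 - 84) + X³)/7 = -8/7 + (72 + X³)/7 = -8/7 + (72/7 + X³/7) = 64/7 + X³/7)
(-51 + 158)*j(5) = (-51 + 158)*(64/7 + (⅐)*5³) = 107*(64/7 + (⅐)*125) = 107*(64/7 + 125/7) = 107*27 = 2889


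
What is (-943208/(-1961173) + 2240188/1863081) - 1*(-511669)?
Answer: 1869554701728802069/3653824154013 ≈ 5.1167e+5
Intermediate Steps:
(-943208/(-1961173) + 2240188/1863081) - 1*(-511669) = (-943208*(-1/1961173) + 2240188*(1/1863081)) + 511669 = (943208/1961173 + 2240188/1863081) + 511669 = 6150669124372/3653824154013 + 511669 = 1869554701728802069/3653824154013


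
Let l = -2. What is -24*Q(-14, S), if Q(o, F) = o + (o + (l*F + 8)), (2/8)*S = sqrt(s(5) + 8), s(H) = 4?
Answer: 480 + 384*sqrt(3) ≈ 1145.1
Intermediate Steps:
S = 8*sqrt(3) (S = 4*sqrt(4 + 8) = 4*sqrt(12) = 4*(2*sqrt(3)) = 8*sqrt(3) ≈ 13.856)
Q(o, F) = 8 - 2*F + 2*o (Q(o, F) = o + (o + (-2*F + 8)) = o + (o + (8 - 2*F)) = o + (8 + o - 2*F) = 8 - 2*F + 2*o)
-24*Q(-14, S) = -24*(8 - 16*sqrt(3) + 2*(-14)) = -24*(8 - 16*sqrt(3) - 28) = -24*(-20 - 16*sqrt(3)) = 480 + 384*sqrt(3)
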